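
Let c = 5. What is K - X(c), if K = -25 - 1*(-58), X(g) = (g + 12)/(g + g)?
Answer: 313/10 ≈ 31.300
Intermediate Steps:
X(g) = (12 + g)/(2*g) (X(g) = (12 + g)/((2*g)) = (12 + g)*(1/(2*g)) = (12 + g)/(2*g))
K = 33 (K = -25 + 58 = 33)
K - X(c) = 33 - (12 + 5)/(2*5) = 33 - 17/(2*5) = 33 - 1*17/10 = 33 - 17/10 = 313/10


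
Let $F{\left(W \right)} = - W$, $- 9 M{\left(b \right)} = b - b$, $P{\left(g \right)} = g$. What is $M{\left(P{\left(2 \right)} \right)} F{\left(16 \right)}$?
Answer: $0$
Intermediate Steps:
$M{\left(b \right)} = 0$ ($M{\left(b \right)} = - \frac{b - b}{9} = \left(- \frac{1}{9}\right) 0 = 0$)
$M{\left(P{\left(2 \right)} \right)} F{\left(16 \right)} = 0 \left(\left(-1\right) 16\right) = 0 \left(-16\right) = 0$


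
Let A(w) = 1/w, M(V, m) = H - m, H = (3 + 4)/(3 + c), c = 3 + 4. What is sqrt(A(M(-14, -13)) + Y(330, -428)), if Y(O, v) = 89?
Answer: sqrt(1671811)/137 ≈ 9.4379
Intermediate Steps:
c = 7
H = 7/10 (H = (3 + 4)/(3 + 7) = 7/10 ≈ 0.70000)
M(V, m) = 7/10 - m
sqrt(A(M(-14, -13)) + Y(330, -428)) = sqrt(1/(7/10 - 1*(-13)) + 89) = sqrt(1/(7/10 + 13) + 89) = sqrt(1/(137/10) + 89) = sqrt(10/137 + 89) = sqrt(12203/137) = sqrt(1671811)/137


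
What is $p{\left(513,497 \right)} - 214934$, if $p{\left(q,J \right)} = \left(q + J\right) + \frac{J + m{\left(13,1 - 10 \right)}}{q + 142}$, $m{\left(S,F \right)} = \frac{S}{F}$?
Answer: $- \frac{252215504}{1179} \approx -2.1392 \cdot 10^{5}$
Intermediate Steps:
$p{\left(q,J \right)} = J + q + \frac{- \frac{13}{9} + J}{142 + q}$ ($p{\left(q,J \right)} = \left(q + J\right) + \frac{J + \frac{13}{1 - 10}}{q + 142} = \left(J + q\right) + \frac{J + \frac{13}{1 - 10}}{142 + q} = \left(J + q\right) + \frac{J + \frac{13}{-9}}{142 + q} = \left(J + q\right) + \frac{J + 13 \left(- \frac{1}{9}\right)}{142 + q} = \left(J + q\right) + \frac{J - \frac{13}{9}}{142 + q} = \left(J + q\right) + \frac{- \frac{13}{9} + J}{142 + q} = J + q + \frac{- \frac{13}{9} + J}{142 + q}$)
$p{\left(513,497 \right)} - 214934 = \frac{- \frac{13}{9} + 513^{2} + 142 \cdot 513 + 143 \cdot 497 + 497 \cdot 513}{142 + 513} - 214934 = \frac{- \frac{13}{9} + 263169 + 72846 + 71071 + 254961}{655} - 214934 = \frac{1}{655} \cdot \frac{5958410}{9} - 214934 = \frac{1191682}{1179} - 214934 = - \frac{252215504}{1179}$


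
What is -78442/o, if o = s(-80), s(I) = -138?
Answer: 39221/69 ≈ 568.42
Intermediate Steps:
o = -138
-78442/o = -78442/(-138) = -78442*(-1/138) = 39221/69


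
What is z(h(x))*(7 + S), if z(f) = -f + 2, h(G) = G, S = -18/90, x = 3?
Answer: -34/5 ≈ -6.8000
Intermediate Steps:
S = -⅕ (S = -18*1/90 = -⅕ ≈ -0.20000)
z(f) = 2 - f
z(h(x))*(7 + S) = (2 - 1*3)*(7 - ⅕) = (2 - 3)*(34/5) = -1*34/5 = -34/5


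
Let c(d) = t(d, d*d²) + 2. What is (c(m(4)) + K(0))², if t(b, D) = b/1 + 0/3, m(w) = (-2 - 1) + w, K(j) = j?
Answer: 9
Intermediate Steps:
m(w) = -3 + w
t(b, D) = b (t(b, D) = b*1 + 0*(⅓) = b + 0 = b)
c(d) = 2 + d (c(d) = d + 2 = 2 + d)
(c(m(4)) + K(0))² = ((2 + (-3 + 4)) + 0)² = ((2 + 1) + 0)² = (3 + 0)² = 3² = 9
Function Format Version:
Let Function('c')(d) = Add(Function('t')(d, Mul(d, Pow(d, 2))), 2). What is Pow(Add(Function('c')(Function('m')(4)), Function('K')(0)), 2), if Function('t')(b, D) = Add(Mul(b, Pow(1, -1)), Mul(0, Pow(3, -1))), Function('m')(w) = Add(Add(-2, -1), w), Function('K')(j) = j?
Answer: 9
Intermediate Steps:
Function('m')(w) = Add(-3, w)
Function('t')(b, D) = b (Function('t')(b, D) = Add(Mul(b, 1), Mul(0, Rational(1, 3))) = Add(b, 0) = b)
Function('c')(d) = Add(2, d) (Function('c')(d) = Add(d, 2) = Add(2, d))
Pow(Add(Function('c')(Function('m')(4)), Function('K')(0)), 2) = Pow(Add(Add(2, Add(-3, 4)), 0), 2) = Pow(Add(Add(2, 1), 0), 2) = Pow(Add(3, 0), 2) = Pow(3, 2) = 9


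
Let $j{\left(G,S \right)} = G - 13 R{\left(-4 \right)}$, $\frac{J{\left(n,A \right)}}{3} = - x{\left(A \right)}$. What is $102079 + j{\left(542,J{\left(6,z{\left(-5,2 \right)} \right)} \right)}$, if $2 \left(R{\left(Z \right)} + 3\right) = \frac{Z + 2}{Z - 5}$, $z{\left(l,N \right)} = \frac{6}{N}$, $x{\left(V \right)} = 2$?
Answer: $\frac{923927}{9} \approx 1.0266 \cdot 10^{5}$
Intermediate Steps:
$R{\left(Z \right)} = -3 + \frac{2 + Z}{2 \left(-5 + Z\right)}$ ($R{\left(Z \right)} = -3 + \frac{\left(Z + 2\right) \frac{1}{Z - 5}}{2} = -3 + \frac{\left(2 + Z\right) \frac{1}{-5 + Z}}{2} = -3 + \frac{\frac{1}{-5 + Z} \left(2 + Z\right)}{2} = -3 + \frac{2 + Z}{2 \left(-5 + Z\right)}$)
$J{\left(n,A \right)} = -6$ ($J{\left(n,A \right)} = 3 \left(\left(-1\right) 2\right) = 3 \left(-2\right) = -6$)
$j{\left(G,S \right)} = \frac{338}{9} + G$ ($j{\left(G,S \right)} = G - 13 \frac{32 - -20}{2 \left(-5 - 4\right)} = G - 13 \frac{32 + 20}{2 \left(-9\right)} = G - 13 \cdot \frac{1}{2} \left(- \frac{1}{9}\right) 52 = G - - \frac{338}{9} = G + \frac{338}{9} = \frac{338}{9} + G$)
$102079 + j{\left(542,J{\left(6,z{\left(-5,2 \right)} \right)} \right)} = 102079 + \left(\frac{338}{9} + 542\right) = 102079 + \frac{5216}{9} = \frac{923927}{9}$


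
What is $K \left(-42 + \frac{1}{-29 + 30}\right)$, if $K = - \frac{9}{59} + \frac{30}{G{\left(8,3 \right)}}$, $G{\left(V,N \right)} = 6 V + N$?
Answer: $- \frac{17917}{1003} \approx -17.863$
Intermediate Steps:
$G{\left(V,N \right)} = N + 6 V$
$K = \frac{437}{1003}$ ($K = - \frac{9}{59} + \frac{30}{3 + 6 \cdot 8} = \left(-9\right) \frac{1}{59} + \frac{30}{3 + 48} = - \frac{9}{59} + \frac{30}{51} = - \frac{9}{59} + 30 \cdot \frac{1}{51} = - \frac{9}{59} + \frac{10}{17} = \frac{437}{1003} \approx 0.43569$)
$K \left(-42 + \frac{1}{-29 + 30}\right) = \frac{437 \left(-42 + \frac{1}{-29 + 30}\right)}{1003} = \frac{437 \left(-42 + 1^{-1}\right)}{1003} = \frac{437 \left(-42 + 1\right)}{1003} = \frac{437}{1003} \left(-41\right) = - \frac{17917}{1003}$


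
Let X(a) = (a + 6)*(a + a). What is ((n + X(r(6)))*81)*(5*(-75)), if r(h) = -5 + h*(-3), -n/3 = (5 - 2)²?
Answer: -22933125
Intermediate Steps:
n = -27 (n = -3*(5 - 2)² = -3*3² = -3*9 = -27)
r(h) = -5 - 3*h
X(a) = 2*a*(6 + a) (X(a) = (6 + a)*(2*a) = 2*a*(6 + a))
((n + X(r(6)))*81)*(5*(-75)) = ((-27 + 2*(-5 - 3*6)*(6 + (-5 - 3*6)))*81)*(5*(-75)) = ((-27 + 2*(-5 - 18)*(6 + (-5 - 18)))*81)*(-375) = ((-27 + 2*(-23)*(6 - 23))*81)*(-375) = ((-27 + 2*(-23)*(-17))*81)*(-375) = ((-27 + 782)*81)*(-375) = (755*81)*(-375) = 61155*(-375) = -22933125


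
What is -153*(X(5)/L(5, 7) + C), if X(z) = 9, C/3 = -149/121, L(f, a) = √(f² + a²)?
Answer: 68391/121 - 1377*√74/74 ≈ 405.14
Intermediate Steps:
L(f, a) = √(a² + f²)
C = -447/121 (C = 3*(-149/121) = -447/121 ≈ -3.6942)
-153*(X(5)/L(5, 7) + C) = -153*(9/(√(7² + 5²)) - 447/121) = -153*(9/(√(49 + 25)) - 447/121) = -153*(9/(√74) - 447/121) = -153*(9*(√74/74) - 447/121) = -153*(9*√74/74 - 447/121) = -153*(-447/121 + 9*√74/74) = 68391/121 - 1377*√74/74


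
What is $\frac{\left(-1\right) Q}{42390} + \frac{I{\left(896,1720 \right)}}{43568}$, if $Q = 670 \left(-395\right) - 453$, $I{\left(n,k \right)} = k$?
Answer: $\frac{363216197}{57713985} \approx 6.2934$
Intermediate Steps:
$Q = -265103$ ($Q = -264650 - 453 = -265103$)
$\frac{\left(-1\right) Q}{42390} + \frac{I{\left(896,1720 \right)}}{43568} = \frac{\left(-1\right) \left(-265103\right)}{42390} + \frac{1720}{43568} = 265103 \cdot \frac{1}{42390} + 1720 \cdot \frac{1}{43568} = \frac{265103}{42390} + \frac{215}{5446} = \frac{363216197}{57713985}$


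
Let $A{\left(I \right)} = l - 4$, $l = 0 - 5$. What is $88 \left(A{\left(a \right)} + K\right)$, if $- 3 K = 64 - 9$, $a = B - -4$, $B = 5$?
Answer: $- \frac{7216}{3} \approx -2405.3$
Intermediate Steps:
$l = -5$
$a = 9$ ($a = 5 - -4 = 5 + 4 = 9$)
$K = - \frac{55}{3}$ ($K = - \frac{64 - 9}{3} = \left(- \frac{1}{3}\right) 55 = - \frac{55}{3} \approx -18.333$)
$A{\left(I \right)} = -9$ ($A{\left(I \right)} = -5 - 4 = -9$)
$88 \left(A{\left(a \right)} + K\right) = 88 \left(-9 - \frac{55}{3}\right) = 88 \left(- \frac{82}{3}\right) = - \frac{7216}{3}$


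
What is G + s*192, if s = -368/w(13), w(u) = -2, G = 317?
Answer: 35645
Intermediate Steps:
s = 184 (s = -368/(-2) = -368*(-1/2) = 184)
G + s*192 = 317 + 184*192 = 317 + 35328 = 35645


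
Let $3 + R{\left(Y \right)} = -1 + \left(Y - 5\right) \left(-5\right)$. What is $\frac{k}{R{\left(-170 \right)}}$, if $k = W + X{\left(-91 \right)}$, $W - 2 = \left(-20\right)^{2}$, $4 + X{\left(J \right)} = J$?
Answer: $\frac{307}{871} \approx 0.35247$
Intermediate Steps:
$X{\left(J \right)} = -4 + J$
$W = 402$ ($W = 2 + \left(-20\right)^{2} = 2 + 400 = 402$)
$R{\left(Y \right)} = 21 - 5 Y$ ($R{\left(Y \right)} = -3 + \left(-1 + \left(Y - 5\right) \left(-5\right)\right) = -3 + \left(-1 + \left(-5 + Y\right) \left(-5\right)\right) = -3 - \left(-24 + 5 Y\right) = 21 - 5 Y$)
$k = 307$ ($k = 402 - 95 = 307$)
$\frac{k}{R{\left(-170 \right)}} = \frac{307}{21 - -850} = \frac{307}{21 + 850} = \frac{307}{871}$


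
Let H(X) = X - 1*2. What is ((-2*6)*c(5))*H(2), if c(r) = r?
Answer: 0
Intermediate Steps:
H(X) = -2 + X (H(X) = X - 2 = -2 + X)
((-2*6)*c(5))*H(2) = (-2*6*5)*(-2 + 2) = -12*5*0 = -60*0 = 0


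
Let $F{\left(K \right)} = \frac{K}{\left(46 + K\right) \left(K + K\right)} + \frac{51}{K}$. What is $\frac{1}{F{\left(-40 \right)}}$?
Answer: $- \frac{120}{143} \approx -0.83916$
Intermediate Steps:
$F{\left(K \right)} = \frac{1}{2 \left(46 + K\right)} + \frac{51}{K}$ ($F{\left(K \right)} = \frac{K}{\left(46 + K\right) 2 K} + \frac{51}{K} = \frac{K}{2 K \left(46 + K\right)} + \frac{51}{K} = K \frac{1}{2 K \left(46 + K\right)} + \frac{51}{K} = \frac{1}{2 \left(46 + K\right)} + \frac{51}{K}$)
$\frac{1}{F{\left(-40 \right)}} = \frac{1}{\frac{1}{2} \frac{1}{-40} \frac{1}{46 - 40} \left(4692 + 103 \left(-40\right)\right)} = \frac{1}{\frac{1}{2} \left(- \frac{1}{40}\right) \frac{1}{6} \left(4692 - 4120\right)} = \frac{1}{\frac{1}{2} \left(- \frac{1}{40}\right) \frac{1}{6} \cdot 572} = \frac{1}{- \frac{143}{120}} = - \frac{120}{143}$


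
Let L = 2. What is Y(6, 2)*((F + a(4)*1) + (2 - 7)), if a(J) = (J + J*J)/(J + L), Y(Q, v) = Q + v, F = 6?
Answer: 104/3 ≈ 34.667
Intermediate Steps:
a(J) = (J + J²)/(2 + J) (a(J) = (J + J*J)/(J + 2) = (J + J²)/(2 + J))
Y(6, 2)*((F + a(4)*1) + (2 - 7)) = (6 + 2)*((6 + (4*(1 + 4)/(2 + 4))*1) + (2 - 7)) = 8*((6 + (4*5/6)*1) - 5) = 8*((6 + (4*(⅙)*5)*1) - 5) = 8*((6 + (10/3)*1) - 5) = 8*((6 + 10/3) - 5) = 8*(28/3 - 5) = 8*(13/3) = 104/3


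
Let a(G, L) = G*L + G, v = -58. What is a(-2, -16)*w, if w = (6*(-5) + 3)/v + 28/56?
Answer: 840/29 ≈ 28.966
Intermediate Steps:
a(G, L) = G + G*L
w = 28/29 (w = (6*(-5) + 3)/(-58) + 28/56 = (-30 + 3)*(-1/58) + 28*(1/56) = -27*(-1/58) + ½ = 27/58 + ½ = 28/29 ≈ 0.96552)
a(-2, -16)*w = -2*(1 - 16)*(28/29) = -2*(-15)*(28/29) = 30*(28/29) = 840/29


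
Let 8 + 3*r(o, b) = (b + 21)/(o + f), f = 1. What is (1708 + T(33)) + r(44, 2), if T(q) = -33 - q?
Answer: 221333/135 ≈ 1639.5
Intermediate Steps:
r(o, b) = -8/3 + (21 + b)/(3*(1 + o)) (r(o, b) = -8/3 + ((b + 21)/(o + 1))/3 = -8/3 + ((21 + b)/(1 + o))/3 = -8/3 + (21 + b)/(3*(1 + o)))
(1708 + T(33)) + r(44, 2) = (1708 + (-33 - 1*33)) + (13 + 2 - 8*44)/(3*(1 + 44)) = (1708 + (-33 - 33)) + (⅓)*(13 + 2 - 352)/45 = (1708 - 66) + (⅓)*(1/45)*(-337) = 1642 - 337/135 = 221333/135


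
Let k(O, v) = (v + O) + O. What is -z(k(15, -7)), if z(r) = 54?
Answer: -54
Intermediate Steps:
k(O, v) = v + 2*O (k(O, v) = (O + v) + O = v + 2*O)
-z(k(15, -7)) = -1*54 = -54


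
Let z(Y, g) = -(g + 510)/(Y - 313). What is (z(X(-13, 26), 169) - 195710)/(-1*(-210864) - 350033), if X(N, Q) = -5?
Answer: 62235101/44255742 ≈ 1.4063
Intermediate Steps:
z(Y, g) = -(510 + g)/(-313 + Y)
(z(X(-13, 26), 169) - 195710)/(-1*(-210864) - 350033) = ((-510 - 1*169)/(-313 - 5) - 195710)/(-1*(-210864) - 350033) = ((-510 - 169)/(-318) - 195710)/(210864 - 350033) = (-1/318*(-679) - 195710)/(-139169) = (679/318 - 195710)*(-1/139169) = -62235101/318*(-1/139169) = 62235101/44255742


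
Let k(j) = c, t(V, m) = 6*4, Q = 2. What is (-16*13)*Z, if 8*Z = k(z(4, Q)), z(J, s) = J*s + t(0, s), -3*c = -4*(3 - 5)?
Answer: 208/3 ≈ 69.333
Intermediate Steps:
t(V, m) = 24
c = -8/3 (c = -(-4)*(3 - 5)/3 = -(-4)*(-2)/3 = -⅓*8 = -8/3 ≈ -2.6667)
z(J, s) = 24 + J*s (z(J, s) = J*s + 24 = 24 + J*s)
k(j) = -8/3
Z = -⅓ (Z = (⅛)*(-8/3) = -⅓ ≈ -0.33333)
(-16*13)*Z = -16*13*(-⅓) = -208*(-⅓) = 208/3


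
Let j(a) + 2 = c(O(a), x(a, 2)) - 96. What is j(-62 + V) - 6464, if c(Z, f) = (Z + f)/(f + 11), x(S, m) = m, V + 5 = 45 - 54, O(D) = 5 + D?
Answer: -85375/13 ≈ -6567.3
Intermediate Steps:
V = -14 (V = -5 + (45 - 54) = -5 - 9 = -14)
c(Z, f) = (Z + f)/(11 + f)
j(a) = -1267/13 + a/13 (j(a) = -2 + (((5 + a) + 2)/(11 + 2) - 96) = -2 + ((7 + a)/13 - 96) = -2 + ((7/13 + a/13) - 96) = -2 + (-1241/13 + a/13) = -1267/13 + a/13)
j(-62 + V) - 6464 = (-1267/13 + (-62 - 14)/13) - 6464 = (-1267/13 + (1/13)*(-76)) - 6464 = (-1267/13 - 76/13) - 6464 = -1343/13 - 6464 = -85375/13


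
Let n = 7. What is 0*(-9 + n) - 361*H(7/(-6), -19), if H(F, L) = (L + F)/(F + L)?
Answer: -361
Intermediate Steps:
H(F, L) = 1 (H(F, L) = (F + L)/(F + L) = 1)
0*(-9 + n) - 361*H(7/(-6), -19) = 0*(-9 + 7) - 361*1 = 0*(-2) - 361 = 0 - 361 = -361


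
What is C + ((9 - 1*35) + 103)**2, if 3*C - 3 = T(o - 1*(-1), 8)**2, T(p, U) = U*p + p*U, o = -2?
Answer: 18046/3 ≈ 6015.3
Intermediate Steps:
T(p, U) = 2*U*p (T(p, U) = U*p + U*p = 2*U*p)
C = 259/3 (C = 1 + (2*8*(-2 - 1*(-1)))**2/3 = 1 + (2*8*(-2 + 1))**2/3 = 1 + (2*8*(-1))**2/3 = 1 + (1/3)*(-16)**2 = 1 + (1/3)*256 = 1 + 256/3 = 259/3 ≈ 86.333)
C + ((9 - 1*35) + 103)**2 = 259/3 + ((9 - 1*35) + 103)**2 = 259/3 + ((9 - 35) + 103)**2 = 259/3 + (-26 + 103)**2 = 259/3 + 77**2 = 259/3 + 5929 = 18046/3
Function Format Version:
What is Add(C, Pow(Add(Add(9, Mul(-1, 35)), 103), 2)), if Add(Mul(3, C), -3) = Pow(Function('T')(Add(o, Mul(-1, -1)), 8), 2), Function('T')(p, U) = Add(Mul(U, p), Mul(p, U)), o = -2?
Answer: Rational(18046, 3) ≈ 6015.3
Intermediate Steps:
Function('T')(p, U) = Mul(2, U, p) (Function('T')(p, U) = Add(Mul(U, p), Mul(U, p)) = Mul(2, U, p))
C = Rational(259, 3) (C = Add(1, Mul(Rational(1, 3), Pow(Mul(2, 8, Add(-2, Mul(-1, -1))), 2))) = Add(1, Mul(Rational(1, 3), Pow(Mul(2, 8, Add(-2, 1)), 2))) = Add(1, Mul(Rational(1, 3), Pow(Mul(2, 8, -1), 2))) = Add(1, Mul(Rational(1, 3), Pow(-16, 2))) = Add(1, Mul(Rational(1, 3), 256)) = Add(1, Rational(256, 3)) = Rational(259, 3) ≈ 86.333)
Add(C, Pow(Add(Add(9, Mul(-1, 35)), 103), 2)) = Add(Rational(259, 3), Pow(Add(Add(9, Mul(-1, 35)), 103), 2)) = Add(Rational(259, 3), Pow(Add(Add(9, -35), 103), 2)) = Add(Rational(259, 3), Pow(Add(-26, 103), 2)) = Add(Rational(259, 3), Pow(77, 2)) = Add(Rational(259, 3), 5929) = Rational(18046, 3)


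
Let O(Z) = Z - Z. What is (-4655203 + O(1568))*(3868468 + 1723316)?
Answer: -26030889652152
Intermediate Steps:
O(Z) = 0
(-4655203 + O(1568))*(3868468 + 1723316) = (-4655203 + 0)*(3868468 + 1723316) = -4655203*5591784 = -26030889652152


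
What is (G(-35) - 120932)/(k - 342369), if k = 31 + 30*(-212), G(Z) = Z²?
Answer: 17101/49814 ≈ 0.34330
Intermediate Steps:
k = -6329 (k = 31 - 6360 = -6329)
(G(-35) - 120932)/(k - 342369) = ((-35)² - 120932)/(-6329 - 342369) = (1225 - 120932)/(-348698) = -119707*(-1/348698) = 17101/49814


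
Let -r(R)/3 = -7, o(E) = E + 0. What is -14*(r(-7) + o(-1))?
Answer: -280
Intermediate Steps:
o(E) = E
r(R) = 21 (r(R) = -3*(-7) = 21)
-14*(r(-7) + o(-1)) = -14*(21 - 1) = -14*20 = -280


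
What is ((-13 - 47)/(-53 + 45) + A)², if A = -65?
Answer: 13225/4 ≈ 3306.3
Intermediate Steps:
((-13 - 47)/(-53 + 45) + A)² = ((-13 - 47)/(-53 + 45) - 65)² = (-60/(-8) - 65)² = (-60*(-⅛) - 65)² = (15/2 - 65)² = (-115/2)² = 13225/4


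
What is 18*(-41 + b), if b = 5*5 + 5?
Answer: -198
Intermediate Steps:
b = 30 (b = 25 + 5 = 30)
18*(-41 + b) = 18*(-41 + 30) = 18*(-11) = -198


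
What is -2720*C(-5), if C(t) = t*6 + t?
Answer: 95200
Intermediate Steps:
C(t) = 7*t (C(t) = 6*t + t = 7*t)
-2720*C(-5) = -19040*(-5) = -2720*(-35) = 95200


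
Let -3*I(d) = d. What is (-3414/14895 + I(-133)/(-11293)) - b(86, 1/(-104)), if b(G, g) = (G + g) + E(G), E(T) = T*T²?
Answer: -1236502184881837/1943751160 ≈ -6.3614e+5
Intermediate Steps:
E(T) = T³
I(d) = -d/3
b(G, g) = G + g + G³ (b(G, g) = (G + g) + G³ = G + g + G³)
(-3414/14895 + I(-133)/(-11293)) - b(86, 1/(-104)) = (-3414/14895 - ⅓*(-133)/(-11293)) - (86 + 1/(-104) + 86³) = (-3414*1/14895 + (133/3)*(-1/11293)) - (86 - 1/104 + 636056) = (-1138/4965 - 133/33879) - 1*66158767/104 = -4357183/18689915 - 66158767/104 = -1236502184881837/1943751160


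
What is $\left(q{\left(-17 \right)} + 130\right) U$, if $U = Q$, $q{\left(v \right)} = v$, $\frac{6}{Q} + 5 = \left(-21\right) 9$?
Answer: $- \frac{339}{97} \approx -3.4948$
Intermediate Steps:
$Q = - \frac{3}{97}$ ($Q = \frac{6}{-5 - 189} = \frac{6}{-194} = 6 \left(- \frac{1}{194}\right) = - \frac{3}{97} \approx -0.030928$)
$U = - \frac{3}{97} \approx -0.030928$
$\left(q{\left(-17 \right)} + 130\right) U = \left(-17 + 130\right) \left(- \frac{3}{97}\right) = 113 \left(- \frac{3}{97}\right) = - \frac{339}{97}$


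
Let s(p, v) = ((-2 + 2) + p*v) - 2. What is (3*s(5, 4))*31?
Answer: 1674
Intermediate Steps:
s(p, v) = -2 + p*v (s(p, v) = (0 + p*v) - 2 = p*v - 2 = -2 + p*v)
(3*s(5, 4))*31 = (3*(-2 + 5*4))*31 = (3*(-2 + 20))*31 = (3*18)*31 = 54*31 = 1674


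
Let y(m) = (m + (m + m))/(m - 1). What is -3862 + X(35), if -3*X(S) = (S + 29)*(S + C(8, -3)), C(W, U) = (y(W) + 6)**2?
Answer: -956258/147 ≈ -6505.2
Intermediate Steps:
y(m) = 3*m/(-1 + m) (y(m) = (m + 2*m)/(-1 + m) = (3*m)/(-1 + m) = 3*m/(-1 + m))
C(W, U) = (6 + 3*W/(-1 + W))**2 (C(W, U) = (3*W/(-1 + W) + 6)**2 = (6 + 3*W/(-1 + W))**2)
X(S) = -(29 + S)*(4356/49 + S)/3 (X(S) = -(S + 29)*(S + 9*(-2 + 3*8)**2/(-1 + 8)**2)/3 = -(29 + S)*(S + 9*(-2 + 24)**2/7**2)/3 = -(29 + S)*(S + 9*(1/49)*22**2)/3 = -(29 + S)*(S + 9*(1/49)*484)/3 = -(29 + S)*(S + 4356/49)/3 = -(29 + S)*(4356/49 + S)/3)
-3862 + X(35) = -3862 + (-42108/49 - 5777/147*35 - 1/3*35**2) = -3862 + (-42108/49 - 28885/21 - 1/3*1225) = -3862 + (-42108/49 - 28885/21 - 1225/3) = -3862 - 388544/147 = -956258/147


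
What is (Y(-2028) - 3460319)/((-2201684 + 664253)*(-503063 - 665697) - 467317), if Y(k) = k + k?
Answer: -3464375/1796887388243 ≈ -1.9280e-6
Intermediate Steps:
Y(k) = 2*k
(Y(-2028) - 3460319)/((-2201684 + 664253)*(-503063 - 665697) - 467317) = (2*(-2028) - 3460319)/((-2201684 + 664253)*(-503063 - 665697) - 467317) = (-4056 - 3460319)/(-1537431*(-1168760) - 467317) = -3464375/(1796887855560 - 467317) = -3464375/1796887388243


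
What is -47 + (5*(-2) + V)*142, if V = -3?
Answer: -1893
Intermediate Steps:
-47 + (5*(-2) + V)*142 = -47 + (5*(-2) - 3)*142 = -47 + (-10 - 3)*142 = -47 - 13*142 = -47 - 1846 = -1893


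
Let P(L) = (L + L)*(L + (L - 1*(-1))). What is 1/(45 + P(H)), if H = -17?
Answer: 1/1167 ≈ 0.00085690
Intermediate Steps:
P(L) = 2*L*(1 + 2*L) (P(L) = (2*L)*(L + (L + 1)) = (2*L)*(L + (1 + L)) = (2*L)*(1 + 2*L) = 2*L*(1 + 2*L))
1/(45 + P(H)) = 1/(45 + 2*(-17)*(1 + 2*(-17))) = 1/(45 + 2*(-17)*(1 - 34)) = 1/(45 + 2*(-17)*(-33)) = 1/(45 + 1122) = 1/1167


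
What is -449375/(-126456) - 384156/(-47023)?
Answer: 69709791761/5946340488 ≈ 11.723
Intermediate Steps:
-449375/(-126456) - 384156/(-47023) = -449375*(-1/126456) - 384156*(-1/47023) = 449375/126456 + 384156/47023 = 69709791761/5946340488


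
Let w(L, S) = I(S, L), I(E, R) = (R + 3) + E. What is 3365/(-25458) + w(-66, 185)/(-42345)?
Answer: -48532267/359339670 ≈ -0.13506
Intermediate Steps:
I(E, R) = 3 + E + R (I(E, R) = (3 + R) + E = 3 + E + R)
w(L, S) = 3 + L + S (w(L, S) = 3 + S + L = 3 + L + S)
3365/(-25458) + w(-66, 185)/(-42345) = 3365/(-25458) + (3 - 66 + 185)/(-42345) = 3365*(-1/25458) + 122*(-1/42345) = -3365/25458 - 122/42345 = -48532267/359339670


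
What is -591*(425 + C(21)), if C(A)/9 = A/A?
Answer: -256494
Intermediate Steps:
C(A) = 9 (C(A) = 9*(A/A) = 9*1 = 9)
-591*(425 + C(21)) = -591*(425 + 9) = -591*434 = -256494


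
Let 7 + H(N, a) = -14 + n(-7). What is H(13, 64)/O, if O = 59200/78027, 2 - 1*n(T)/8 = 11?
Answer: -7256511/59200 ≈ -122.58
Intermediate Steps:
n(T) = -72 (n(T) = 16 - 8*11 = 16 - 88 = -72)
O = 59200/78027 (O = 59200*(1/78027) = 59200/78027 ≈ 0.75871)
H(N, a) = -93 (H(N, a) = -7 + (-14 - 72) = -7 - 86 = -93)
H(13, 64)/O = -93/59200/78027 = -93*78027/59200 = -7256511/59200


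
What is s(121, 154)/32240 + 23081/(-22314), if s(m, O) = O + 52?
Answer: -184883689/179850840 ≈ -1.0280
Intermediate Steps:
s(m, O) = 52 + O
s(121, 154)/32240 + 23081/(-22314) = (52 + 154)/32240 + 23081/(-22314) = 206*(1/32240) + 23081*(-1/22314) = 103/16120 - 23081/22314 = -184883689/179850840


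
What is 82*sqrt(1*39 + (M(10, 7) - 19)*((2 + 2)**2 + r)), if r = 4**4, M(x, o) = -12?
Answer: 82*I*sqrt(8393) ≈ 7512.3*I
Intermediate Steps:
r = 256
82*sqrt(1*39 + (M(10, 7) - 19)*((2 + 2)**2 + r)) = 82*sqrt(1*39 + (-12 - 19)*((2 + 2)**2 + 256)) = 82*sqrt(39 - 31*(4**2 + 256)) = 82*sqrt(39 - 31*(16 + 256)) = 82*sqrt(39 - 31*272) = 82*sqrt(39 - 8432) = 82*sqrt(-8393) = 82*(I*sqrt(8393)) = 82*I*sqrt(8393)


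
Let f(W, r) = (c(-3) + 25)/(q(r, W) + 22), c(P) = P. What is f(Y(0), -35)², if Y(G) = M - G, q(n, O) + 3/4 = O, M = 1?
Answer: 7744/7921 ≈ 0.97765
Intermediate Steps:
q(n, O) = -¾ + O
Y(G) = 1 - G
f(W, r) = 22/(85/4 + W) (f(W, r) = (-3 + 25)/((-¾ + W) + 22) = 22/(85/4 + W))
f(Y(0), -35)² = (88/(85 + 4*(1 - 1*0)))² = (88/(85 + 4*(1 + 0)))² = (88/(85 + 4*1))² = (88/(85 + 4))² = (88/89)² = 7744/7921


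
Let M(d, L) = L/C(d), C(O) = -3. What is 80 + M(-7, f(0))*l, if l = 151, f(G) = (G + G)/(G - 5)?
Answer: 80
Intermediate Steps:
f(G) = 2*G/(-5 + G) (f(G) = (2*G)/(-5 + G) = 2*G/(-5 + G))
M(d, L) = -L/3 (M(d, L) = L/(-3) = L*(-⅓) = -L/3)
80 + M(-7, f(0))*l = 80 - 2*0/(3*(-5 + 0))*151 = 80 - 2*0/(3*(-5))*151 = 80 - 2*0*(-1)/(3*5)*151 = 80 - ⅓*0*151 = 80 + 0*151 = 80 + 0 = 80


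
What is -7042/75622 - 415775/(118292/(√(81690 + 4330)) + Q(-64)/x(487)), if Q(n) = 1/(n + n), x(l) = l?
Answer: -47883493418880159394751/513980666311644152049741 - 95556803344914022400*√21505/13593416368560581631 ≈ -1031.0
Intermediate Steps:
Q(n) = 1/(2*n)
-7042/75622 - 415775/(118292/(√(81690 + 4330)) + Q(-64)/x(487)) = -7042/75622 - 415775/(118292/(√(81690 + 4330)) + ((½)/(-64))/487) = -7042*1/75622 - 415775/(118292/(√86020) + ((½)*(-1/64))*(1/487)) = -3521/37811 - 415775/(118292/((2*√21505)) - 1/128*1/487) = -3521/37811 - 415775/(118292*(√21505/43010) - 1/62336) = -3521/37811 - 415775/(59146*√21505/21505 - 1/62336) = -3521/37811 - 415775/(-1/62336 + 59146*√21505/21505)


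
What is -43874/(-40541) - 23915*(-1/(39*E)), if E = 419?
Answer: 1686483049/662480481 ≈ 2.5457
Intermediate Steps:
-43874/(-40541) - 23915*(-1/(39*E)) = -43874/(-40541) - 23915/(419*(-39)) = -43874*(-1/40541) - 23915/(-16341) = 43874/40541 - 23915*(-1/16341) = 43874/40541 + 23915/16341 = 1686483049/662480481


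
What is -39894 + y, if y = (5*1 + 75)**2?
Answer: -33494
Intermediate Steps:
y = 6400 (y = (5 + 75)**2 = 80**2 = 6400)
-39894 + y = -39894 + 6400 = -33494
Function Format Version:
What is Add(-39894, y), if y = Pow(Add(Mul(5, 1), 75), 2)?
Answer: -33494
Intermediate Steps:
y = 6400 (y = Pow(Add(5, 75), 2) = Pow(80, 2) = 6400)
Add(-39894, y) = Add(-39894, 6400) = -33494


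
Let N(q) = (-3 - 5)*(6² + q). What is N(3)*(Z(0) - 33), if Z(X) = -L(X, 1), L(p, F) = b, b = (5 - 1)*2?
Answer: 12792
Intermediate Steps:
b = 8 (b = 4*2 = 8)
N(q) = -288 - 8*q (N(q) = -8*(36 + q) = -288 - 8*q)
L(p, F) = 8
Z(X) = -8 (Z(X) = -1*8 = -8)
N(3)*(Z(0) - 33) = (-288 - 8*3)*(-8 - 33) = (-288 - 24)*(-41) = -312*(-41) = 12792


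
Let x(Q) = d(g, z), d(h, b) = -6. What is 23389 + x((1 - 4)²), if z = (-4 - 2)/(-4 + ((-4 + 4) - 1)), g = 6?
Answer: 23383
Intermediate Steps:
z = 6/5 (z = -6/(-4 + (0 - 1)) = -6/(-4 - 1) = -6/(-5) = -6*(-⅕) = 6/5 ≈ 1.2000)
x(Q) = -6
23389 + x((1 - 4)²) = 23389 - 6 = 23383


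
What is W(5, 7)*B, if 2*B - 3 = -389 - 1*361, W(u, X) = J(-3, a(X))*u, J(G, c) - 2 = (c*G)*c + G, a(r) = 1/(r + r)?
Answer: 743265/392 ≈ 1896.1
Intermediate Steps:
a(r) = 1/(2*r)
J(G, c) = 2 + G + G*c² (J(G, c) = 2 + ((c*G)*c + G) = 2 + ((G*c)*c + G) = 2 + (G*c² + G) = 2 + (G + G*c²) = 2 + G + G*c²)
W(u, X) = u*(-1 - 3/(4*X²)) (W(u, X) = (2 - 3 - 3*1/(4*X²))*u = (2 - 3 - 3/(4*X²))*u = (-1 - 3/(4*X²))*u = u*(-1 - 3/(4*X²)))
B = -747/2 (B = 3/2 + (-389 - 1*361)/2 = 3/2 + (-389 - 361)/2 = 3/2 + (½)*(-750) = 3/2 - 375 = -747/2 ≈ -373.50)
W(5, 7)*B = (-1*5 - ¾*5/7²)*(-747/2) = (-5 - ¾*5*1/49)*(-747/2) = (-5 - 15/196)*(-747/2) = -995/196*(-747/2) = 743265/392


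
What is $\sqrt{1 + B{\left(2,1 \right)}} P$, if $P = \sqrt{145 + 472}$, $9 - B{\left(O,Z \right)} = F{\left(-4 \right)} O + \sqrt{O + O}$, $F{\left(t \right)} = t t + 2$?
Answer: $2 i \sqrt{4319} \approx 131.44 i$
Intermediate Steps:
$F{\left(t \right)} = 2 + t^{2}$ ($F{\left(t \right)} = t^{2} + 2 = 2 + t^{2}$)
$B{\left(O,Z \right)} = 9 - 18 O - \sqrt{2} \sqrt{O}$ ($B{\left(O,Z \right)} = 9 - \left(\left(2 + \left(-4\right)^{2}\right) O + \sqrt{O + O}\right) = 9 - \left(\left(2 + 16\right) O + \sqrt{2 O}\right) = 9 - \left(18 O + \sqrt{2} \sqrt{O}\right) = 9 - 18 O - \sqrt{2} \sqrt{O}$)
$P = \sqrt{617} \approx 24.839$
$\sqrt{1 + B{\left(2,1 \right)}} P = \sqrt{1 - \left(27 + \sqrt{2} \sqrt{2}\right)} \sqrt{617} = \sqrt{1 - 29} \sqrt{617} = \sqrt{-28} \sqrt{617} = 2 i \sqrt{7} \sqrt{617} = 2 i \sqrt{4319}$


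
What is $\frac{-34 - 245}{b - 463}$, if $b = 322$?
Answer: $\frac{93}{47} \approx 1.9787$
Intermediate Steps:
$\frac{-34 - 245}{b - 463} = \frac{-34 - 245}{322 - 463} = - \frac{279}{-141} = \left(-279\right) \left(- \frac{1}{141}\right) = \frac{93}{47}$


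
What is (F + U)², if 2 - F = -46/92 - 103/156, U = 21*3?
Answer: 106523041/24336 ≈ 4377.2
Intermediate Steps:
U = 63
F = 493/156 (F = 2 - (-46/92 - 103/156) = 2 - (-46*1/92 - 103*1/156) = 2 - (-½ - 103/156) = 2 - 1*(-181/156) = 2 + 181/156 = 493/156 ≈ 3.1603)
(F + U)² = (493/156 + 63)² = (10321/156)² = 106523041/24336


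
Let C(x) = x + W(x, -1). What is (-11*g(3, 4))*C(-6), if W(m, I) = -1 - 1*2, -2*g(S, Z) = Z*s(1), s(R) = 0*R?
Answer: 0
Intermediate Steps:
s(R) = 0
g(S, Z) = 0 (g(S, Z) = -Z*0/2 = -½*0 = 0)
W(m, I) = -3 (W(m, I) = -1 - 2 = -3)
C(x) = -3 + x (C(x) = x - 3 = -3 + x)
(-11*g(3, 4))*C(-6) = (-11*0)*(-3 - 6) = 0*(-9) = 0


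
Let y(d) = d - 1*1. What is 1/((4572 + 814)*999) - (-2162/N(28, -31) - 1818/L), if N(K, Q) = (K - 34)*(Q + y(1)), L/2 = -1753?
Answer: 3247121687671/292398706602 ≈ 11.105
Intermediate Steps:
y(d) = -1 + d (y(d) = d - 1 = -1 + d)
L = -3506 (L = 2*(-1753) = -3506)
N(K, Q) = Q*(-34 + K) (N(K, Q) = (K - 34)*(Q + (-1 + 1)) = (-34 + K)*(Q + 0) = (-34 + K)*Q = Q*(-34 + K))
1/((4572 + 814)*999) - (-2162/N(28, -31) - 1818/L) = 1/((4572 + 814)*999) - (-2162*(-1/(31*(-34 + 28))) - 1818/(-3506)) = (1/999)/5386 - (-2162/((-31*(-6))) - 1818*(-1/3506)) = (1/5386)*(1/999) - (-2162/186 + 909/1753) = 1/5380614 - (-2162*1/186 + 909/1753) = 1/5380614 - (-1081/93 + 909/1753) = 1/5380614 - 1*(-1810456/163029) = 1/5380614 + 1810456/163029 = 3247121687671/292398706602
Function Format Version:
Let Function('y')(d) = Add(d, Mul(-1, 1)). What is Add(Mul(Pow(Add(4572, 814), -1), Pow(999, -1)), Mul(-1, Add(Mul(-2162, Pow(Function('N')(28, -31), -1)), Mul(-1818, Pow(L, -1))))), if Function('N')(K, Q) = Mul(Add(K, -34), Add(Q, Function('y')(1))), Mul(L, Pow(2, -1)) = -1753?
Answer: Rational(3247121687671, 292398706602) ≈ 11.105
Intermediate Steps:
Function('y')(d) = Add(-1, d) (Function('y')(d) = Add(d, -1) = Add(-1, d))
L = -3506 (L = Mul(2, -1753) = -3506)
Function('N')(K, Q) = Mul(Q, Add(-34, K)) (Function('N')(K, Q) = Mul(Add(K, -34), Add(Q, Add(-1, 1))) = Mul(Add(-34, K), Add(Q, 0)) = Mul(Add(-34, K), Q) = Mul(Q, Add(-34, K)))
Add(Mul(Pow(Add(4572, 814), -1), Pow(999, -1)), Mul(-1, Add(Mul(-2162, Pow(Function('N')(28, -31), -1)), Mul(-1818, Pow(L, -1))))) = Add(Mul(Pow(Add(4572, 814), -1), Pow(999, -1)), Mul(-1, Add(Mul(-2162, Pow(Mul(-31, Add(-34, 28)), -1)), Mul(-1818, Pow(-3506, -1))))) = Add(Mul(Pow(5386, -1), Rational(1, 999)), Mul(-1, Add(Mul(-2162, Pow(Mul(-31, -6), -1)), Mul(-1818, Rational(-1, 3506))))) = Add(Mul(Rational(1, 5386), Rational(1, 999)), Mul(-1, Add(Mul(-2162, Pow(186, -1)), Rational(909, 1753)))) = Add(Rational(1, 5380614), Mul(-1, Add(Mul(-2162, Rational(1, 186)), Rational(909, 1753)))) = Add(Rational(1, 5380614), Mul(-1, Add(Rational(-1081, 93), Rational(909, 1753)))) = Add(Rational(1, 5380614), Mul(-1, Rational(-1810456, 163029))) = Add(Rational(1, 5380614), Rational(1810456, 163029)) = Rational(3247121687671, 292398706602)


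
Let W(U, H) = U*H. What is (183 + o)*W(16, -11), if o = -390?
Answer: 36432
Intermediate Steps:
W(U, H) = H*U
(183 + o)*W(16, -11) = (183 - 390)*(-11*16) = -207*(-176) = 36432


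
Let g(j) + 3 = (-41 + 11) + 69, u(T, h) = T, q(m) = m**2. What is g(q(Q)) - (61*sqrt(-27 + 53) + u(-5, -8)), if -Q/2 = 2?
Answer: 41 - 61*sqrt(26) ≈ -270.04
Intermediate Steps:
Q = -4 (Q = -2*2 = -4)
g(j) = 36 (g(j) = -3 + ((-41 + 11) + 69) = -3 + (-30 + 69) = -3 + 39 = 36)
g(q(Q)) - (61*sqrt(-27 + 53) + u(-5, -8)) = 36 - (61*sqrt(-27 + 53) - 5) = 36 - (61*sqrt(26) - 5) = 36 - (-5 + 61*sqrt(26)) = 36 + (5 - 61*sqrt(26)) = 41 - 61*sqrt(26)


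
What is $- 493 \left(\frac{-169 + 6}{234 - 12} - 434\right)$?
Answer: $\frac{47579923}{222} \approx 2.1432 \cdot 10^{5}$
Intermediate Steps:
$- 493 \left(\frac{-169 + 6}{234 - 12} - 434\right) = - 493 \left(- \frac{163}{222} - 434\right) = \left(-493\right) \left(- \frac{96511}{222}\right) = \frac{47579923}{222}$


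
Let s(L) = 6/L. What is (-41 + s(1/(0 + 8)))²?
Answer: 49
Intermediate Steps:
(-41 + s(1/(0 + 8)))² = (-41 + 6/(1/(0 + 8)))² = (-41 + 6/(1/8))² = (-41 + 6/(⅛))² = (-41 + 6*8)² = (-41 + 48)² = 7² = 49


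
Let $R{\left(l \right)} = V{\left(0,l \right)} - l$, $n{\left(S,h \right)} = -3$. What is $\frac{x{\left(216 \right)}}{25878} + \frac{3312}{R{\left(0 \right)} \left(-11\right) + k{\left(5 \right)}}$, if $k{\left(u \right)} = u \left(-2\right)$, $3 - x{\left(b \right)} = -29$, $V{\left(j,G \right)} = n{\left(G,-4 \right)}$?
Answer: $\frac{1863232}{12939} \approx 144.0$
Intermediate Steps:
$V{\left(j,G \right)} = -3$
$x{\left(b \right)} = 32$ ($x{\left(b \right)} = 3 - -29 = 3 + 29 = 32$)
$R{\left(l \right)} = -3 - l$
$k{\left(u \right)} = - 2 u$
$\frac{x{\left(216 \right)}}{25878} + \frac{3312}{R{\left(0 \right)} \left(-11\right) + k{\left(5 \right)}} = \frac{32}{25878} + \frac{3312}{\left(-3 - 0\right) \left(-11\right) - 10} = 32 \cdot \frac{1}{25878} + \frac{3312}{\left(-3 + 0\right) \left(-11\right) - 10} = \frac{16}{12939} + \frac{3312}{\left(-3\right) \left(-11\right) - 10} = \frac{16}{12939} + \frac{3312}{33 - 10} = \frac{16}{12939} + \frac{3312}{23} = \frac{16}{12939} + 3312 \cdot \frac{1}{23} = \frac{16}{12939} + 144 = \frac{1863232}{12939}$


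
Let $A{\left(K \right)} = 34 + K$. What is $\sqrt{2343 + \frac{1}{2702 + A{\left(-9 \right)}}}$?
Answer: $\frac{\sqrt{1935976686}}{909} \approx 48.405$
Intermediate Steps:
$\sqrt{2343 + \frac{1}{2702 + A{\left(-9 \right)}}} = \sqrt{2343 + \frac{1}{2702 + \left(34 - 9\right)}} = \sqrt{2343 + \frac{1}{2702 + 25}} = \sqrt{2343 + \frac{1}{2727}} = \sqrt{\frac{6389362}{2727}} = \frac{\sqrt{1935976686}}{909}$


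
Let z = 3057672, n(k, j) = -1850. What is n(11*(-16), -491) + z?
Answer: 3055822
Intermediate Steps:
n(11*(-16), -491) + z = -1850 + 3057672 = 3055822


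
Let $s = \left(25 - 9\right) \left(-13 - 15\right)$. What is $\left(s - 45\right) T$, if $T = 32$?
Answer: $-15776$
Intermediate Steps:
$s = -448$ ($s = \left(25 - 9\right) \left(-28\right) = 16 \left(-28\right) = -448$)
$\left(s - 45\right) T = \left(-448 - 45\right) 32 = \left(-493\right) 32 = -15776$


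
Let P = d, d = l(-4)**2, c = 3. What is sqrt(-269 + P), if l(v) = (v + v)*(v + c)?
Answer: I*sqrt(205) ≈ 14.318*I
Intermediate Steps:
l(v) = 2*v*(3 + v) (l(v) = (v + v)*(v + 3) = (2*v)*(3 + v) = 2*v*(3 + v))
d = 64 (d = (2*(-4)*(3 - 4))**2 = (2*(-4)*(-1))**2 = 8**2 = 64)
P = 64
sqrt(-269 + P) = sqrt(-269 + 64) = sqrt(-205) = I*sqrt(205)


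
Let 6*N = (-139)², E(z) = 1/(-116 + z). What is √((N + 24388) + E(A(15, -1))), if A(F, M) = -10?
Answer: √12175198/21 ≈ 166.16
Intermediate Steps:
N = 19321/6 (N = (⅙)*(-139)² = (⅙)*19321 = 19321/6 ≈ 3220.2)
√((N + 24388) + E(A(15, -1))) = √((19321/6 + 24388) + 1/(-116 - 10)) = √(165649/6 + 1/(-126)) = √(165649/6 - 1/126) = √(1739314/63) = √12175198/21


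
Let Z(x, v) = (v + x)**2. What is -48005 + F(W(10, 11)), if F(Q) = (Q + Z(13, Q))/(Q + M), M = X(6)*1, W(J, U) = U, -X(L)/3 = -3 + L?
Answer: -95423/2 ≈ -47712.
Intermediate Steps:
X(L) = 9 - 3*L (X(L) = -3*(-3 + L) = 9 - 3*L)
M = -9 (M = (9 - 3*6)*1 = (9 - 18)*1 = -9*1 = -9)
F(Q) = (Q + (13 + Q)**2)/(-9 + Q) (F(Q) = (Q + (Q + 13)**2)/(Q - 9) = (Q + (13 + Q)**2)/(-9 + Q))
-48005 + F(W(10, 11)) = -48005 + (11 + (13 + 11)**2)/(-9 + 11) = -48005 + (11 + 24**2)/2 = -48005 + (11 + 576)/2 = -48005 + (1/2)*587 = -48005 + 587/2 = -95423/2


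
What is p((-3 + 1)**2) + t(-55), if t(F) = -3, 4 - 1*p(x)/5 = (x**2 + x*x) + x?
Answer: -163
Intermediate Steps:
p(x) = 20 - 10*x**2 - 5*x (p(x) = 20 - 5*((x**2 + x*x) + x) = 20 - 5*((x**2 + x**2) + x) = 20 - 5*(2*x**2 + x) = 20 - 5*(x + 2*x**2) = 20 + (-10*x**2 - 5*x) = 20 - 10*x**2 - 5*x)
p((-3 + 1)**2) + t(-55) = (20 - 10*(-3 + 1)**4 - 5*(-3 + 1)**2) - 3 = (20 - 10*((-2)**2)**2 - 5*(-2)**2) - 3 = (20 - 10*4**2 - 5*4) - 3 = (20 - 10*16 - 20) - 3 = (20 - 160 - 20) - 3 = -160 - 3 = -163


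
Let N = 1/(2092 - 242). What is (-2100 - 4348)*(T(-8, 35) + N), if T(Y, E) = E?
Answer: -208757224/925 ≈ -2.2568e+5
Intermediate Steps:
N = 1/1850 ≈ 0.00054054
(-2100 - 4348)*(T(-8, 35) + N) = (-2100 - 4348)*(35 + 1/1850) = -6448*64751/1850 = -208757224/925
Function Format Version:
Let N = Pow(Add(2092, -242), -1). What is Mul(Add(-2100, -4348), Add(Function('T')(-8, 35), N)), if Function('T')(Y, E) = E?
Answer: Rational(-208757224, 925) ≈ -2.2568e+5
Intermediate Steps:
N = Rational(1, 1850) (N = Pow(1850, -1) = Rational(1, 1850) ≈ 0.00054054)
Mul(Add(-2100, -4348), Add(Function('T')(-8, 35), N)) = Mul(Add(-2100, -4348), Add(35, Rational(1, 1850))) = Mul(-6448, Rational(64751, 1850)) = Rational(-208757224, 925)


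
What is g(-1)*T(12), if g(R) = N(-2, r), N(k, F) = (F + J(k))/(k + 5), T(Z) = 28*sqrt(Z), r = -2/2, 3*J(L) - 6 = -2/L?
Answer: 224*sqrt(3)/9 ≈ 43.109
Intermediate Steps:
J(L) = 2 - 2/(3*L) (J(L) = 2 + (-2/L)/3 = 2 - 2/(3*L))
r = -1 (r = -2*1/2 = -1)
N(k, F) = (2 + F - 2/(3*k))/(5 + k) (N(k, F) = (F + (2 - 2/(3*k)))/(k + 5) = (2 + F - 2/(3*k))/(5 + k))
g(R) = 4/9 (g(R) = (-2/3 + 2*(-2) - 1*(-2))/((-2)*(5 - 2)) = -1/2*(-2/3 - 4 + 2)/3 = -1/2*1/3*(-8/3) = 4/9)
g(-1)*T(12) = 4*(28*sqrt(12))/9 = 4*(28*(2*sqrt(3)))/9 = 4*(56*sqrt(3))/9 = 224*sqrt(3)/9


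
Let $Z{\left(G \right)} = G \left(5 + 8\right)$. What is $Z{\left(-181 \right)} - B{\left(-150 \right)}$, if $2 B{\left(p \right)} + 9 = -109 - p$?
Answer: $-2369$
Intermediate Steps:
$B{\left(p \right)} = -59 - \frac{p}{2}$ ($B{\left(p \right)} = - \frac{9}{2} + \frac{-109 - p}{2} = - \frac{9}{2} - \left(\frac{109}{2} + \frac{p}{2}\right) = -59 - \frac{p}{2}$)
$Z{\left(G \right)} = 13 G$ ($Z{\left(G \right)} = G 13 = 13 G$)
$Z{\left(-181 \right)} - B{\left(-150 \right)} = 13 \left(-181\right) - \left(-59 - -75\right) = -2353 - \left(-59 + 75\right) = -2353 - 16 = -2369$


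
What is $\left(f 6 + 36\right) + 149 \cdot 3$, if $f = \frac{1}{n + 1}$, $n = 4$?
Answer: $\frac{2421}{5} \approx 484.2$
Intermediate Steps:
$f = \frac{1}{5}$ ($f = \frac{1}{4 + 1} = \frac{1}{5} \approx 0.2$)
$\left(f 6 + 36\right) + 149 \cdot 3 = \left(\frac{1}{5} \cdot 6 + 36\right) + 149 \cdot 3 = \left(\frac{6}{5} + 36\right) + 447 = \frac{186}{5} + 447 = \frac{2421}{5}$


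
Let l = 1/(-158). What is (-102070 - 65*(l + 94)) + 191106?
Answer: 13102373/158 ≈ 82926.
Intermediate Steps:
l = -1/158 ≈ -0.0063291
(-102070 - 65*(l + 94)) + 191106 = (-102070 - 65*(-1/158 + 94)) + 191106 = (-102070 - 65*14851/158) + 191106 = (-102070 - 965315/158) + 191106 = -17092375/158 + 191106 = 13102373/158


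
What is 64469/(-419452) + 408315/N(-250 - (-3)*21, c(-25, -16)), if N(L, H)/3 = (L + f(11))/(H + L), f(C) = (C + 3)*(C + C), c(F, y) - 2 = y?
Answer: -1043181837019/4613972 ≈ -2.2609e+5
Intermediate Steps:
c(F, y) = 2 + y
f(C) = 2*C*(3 + C) (f(C) = (3 + C)*(2*C) = 2*C*(3 + C))
N(L, H) = 3*(308 + L)/(H + L) (N(L, H) = 3*((L + 2*11*(3 + 11))/(H + L)) = 3*((L + 2*11*14)/(H + L)) = 3*((L + 308)/(H + L)) = 3*((308 + L)/(H + L)) = 3*(308 + L)/(H + L))
64469/(-419452) + 408315/N(-250 - (-3)*21, c(-25, -16)) = 64469/(-419452) + 408315/((3*(308 + (-250 - (-3)*21))/((2 - 16) + (-250 - (-3)*21)))) = 64469*(-1/419452) + 408315/((3*(308 + (-250 - 1*(-63)))/(-14 + (-250 - 1*(-63))))) = -64469/419452 + 408315/((3*(308 + (-250 + 63))/(-14 + (-250 + 63)))) = -64469/419452 + 408315/((3*(308 - 187)/(-14 - 187))) = -64469/419452 + 408315/((3*121/(-201))) = -64469/419452 + 408315/((3*(-1/201)*121)) = -64469/419452 + 408315/(-121/67) = -64469/419452 + 408315*(-67/121) = -64469/419452 - 27357105/121 = -1043181837019/4613972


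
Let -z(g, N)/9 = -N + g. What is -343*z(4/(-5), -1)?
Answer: 3087/5 ≈ 617.40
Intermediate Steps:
z(g, N) = -9*g + 9*N (z(g, N) = -9*(-N + g) = -9*(g - N) = -9*g + 9*N)
-343*z(4/(-5), -1) = -343*(-36/(-5) + 9*(-1)) = -343*(-36*(-1)/5 - 9) = -343*(-9*(-4/5) - 9) = -343*(36/5 - 9) = -343*(-9/5) = 3087/5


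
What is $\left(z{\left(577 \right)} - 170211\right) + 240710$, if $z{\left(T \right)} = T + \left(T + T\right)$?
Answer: $72230$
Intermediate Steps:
$z{\left(T \right)} = 3 T$ ($z{\left(T \right)} = T + 2 T = 3 T$)
$\left(z{\left(577 \right)} - 170211\right) + 240710 = \left(3 \cdot 577 - 170211\right) + 240710 = \left(1731 - 170211\right) + 240710 = -168480 + 240710 = 72230$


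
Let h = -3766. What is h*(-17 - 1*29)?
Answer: 173236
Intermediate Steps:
h*(-17 - 1*29) = -3766*(-17 - 1*29) = -3766*(-17 - 29) = -3766*(-46) = 173236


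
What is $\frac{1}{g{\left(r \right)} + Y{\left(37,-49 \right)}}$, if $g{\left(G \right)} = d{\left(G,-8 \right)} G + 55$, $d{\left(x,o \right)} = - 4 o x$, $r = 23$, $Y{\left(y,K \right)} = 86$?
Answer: $\frac{1}{17069} \approx 5.8586 \cdot 10^{-5}$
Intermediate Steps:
$d{\left(x,o \right)} = - 4 o x$
$g{\left(G \right)} = 55 + 32 G^{2}$ ($g{\left(G \right)} = \left(-4\right) \left(-8\right) G G + 55 = 32 G G + 55 = 32 G^{2} + 55 = 55 + 32 G^{2}$)
$\frac{1}{g{\left(r \right)} + Y{\left(37,-49 \right)}} = \frac{1}{\left(55 + 32 \cdot 23^{2}\right) + 86} = \frac{1}{\left(55 + 32 \cdot 529\right) + 86} = \frac{1}{\left(55 + 16928\right) + 86} = \frac{1}{16983 + 86} = \frac{1}{17069}$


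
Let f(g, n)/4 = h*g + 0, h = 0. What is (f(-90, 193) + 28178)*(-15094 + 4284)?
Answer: -304604180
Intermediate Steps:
f(g, n) = 0 (f(g, n) = 4*(0*g + 0) = 4*(0 + 0) = 4*0 = 0)
(f(-90, 193) + 28178)*(-15094 + 4284) = (0 + 28178)*(-15094 + 4284) = 28178*(-10810) = -304604180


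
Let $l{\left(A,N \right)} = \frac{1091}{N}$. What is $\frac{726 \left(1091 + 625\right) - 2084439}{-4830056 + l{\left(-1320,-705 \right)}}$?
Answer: $\frac{591229215}{3405190571} \approx 0.17363$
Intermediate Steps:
$\frac{726 \left(1091 + 625\right) - 2084439}{-4830056 + l{\left(-1320,-705 \right)}} = \frac{726 \left(1091 + 625\right) - 2084439}{-4830056 + \frac{1091}{-705}} = \frac{726 \cdot 1716 - 2084439}{-4830056 + 1091 \left(- \frac{1}{705}\right)} = \frac{1245816 - 2084439}{-4830056 - \frac{1091}{705}} = - \frac{838623}{- \frac{3405190571}{705}} = \left(-838623\right) \left(- \frac{705}{3405190571}\right) = \frac{591229215}{3405190571}$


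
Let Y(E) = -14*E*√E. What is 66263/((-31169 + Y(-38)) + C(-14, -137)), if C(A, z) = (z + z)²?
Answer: 2909409541/1938579561 - 35251916*I*√38/1938579561 ≈ 1.5008 - 0.1121*I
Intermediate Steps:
C(A, z) = 4*z² (C(A, z) = (2*z)² = 4*z²)
Y(E) = -14*E^(3/2)
66263/((-31169 + Y(-38)) + C(-14, -137)) = 66263/((-31169 - (-532)*I*√38) + 4*(-137)²) = 66263/((-31169 - (-532)*I*√38) + 4*18769) = 66263/((-31169 + 532*I*√38) + 75076) = 66263/(43907 + 532*I*√38)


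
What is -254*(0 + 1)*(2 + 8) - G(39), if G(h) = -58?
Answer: -2482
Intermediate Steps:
-254*(0 + 1)*(2 + 8) - G(39) = -254*(0 + 1)*(2 + 8) - 1*(-58) = -254*10 + 58 = -2540 + 58 = -2482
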